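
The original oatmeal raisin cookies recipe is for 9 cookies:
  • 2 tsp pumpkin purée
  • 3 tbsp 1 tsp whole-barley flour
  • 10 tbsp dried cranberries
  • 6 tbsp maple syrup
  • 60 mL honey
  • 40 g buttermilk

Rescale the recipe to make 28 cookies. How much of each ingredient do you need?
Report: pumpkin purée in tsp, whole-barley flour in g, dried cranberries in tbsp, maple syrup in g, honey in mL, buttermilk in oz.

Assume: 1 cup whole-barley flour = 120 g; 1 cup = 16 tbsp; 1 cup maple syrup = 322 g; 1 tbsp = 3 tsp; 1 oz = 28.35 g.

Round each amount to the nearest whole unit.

pumpkin purée: 6 tsp; whole-barley flour: 78 g; dried cranberries: 31 tbsp; maple syrup: 376 g; honey: 187 mL; buttermilk: 4 oz

Scaling factor: 28/9.
pumpkin purée: 2 tsp × 28/9 ≈ 6 tsp
whole-barley flour: (3 tbsp + 1 tsp = 10/3 tbsp) × 28/9 ÷ 16 tbsp/cup × 120 g/cup ≈ 78 g
dried cranberries: 10 tbsp × 28/9 ≈ 31 tbsp
maple syrup: 6 tbsp × 28/9 ÷ 16 tbsp/cup × 322 g/cup ≈ 376 g
honey: 60 mL × 28/9 ≈ 187 mL
buttermilk: 40 g × 28/9 ÷ 28.35 g/oz ≈ 4 oz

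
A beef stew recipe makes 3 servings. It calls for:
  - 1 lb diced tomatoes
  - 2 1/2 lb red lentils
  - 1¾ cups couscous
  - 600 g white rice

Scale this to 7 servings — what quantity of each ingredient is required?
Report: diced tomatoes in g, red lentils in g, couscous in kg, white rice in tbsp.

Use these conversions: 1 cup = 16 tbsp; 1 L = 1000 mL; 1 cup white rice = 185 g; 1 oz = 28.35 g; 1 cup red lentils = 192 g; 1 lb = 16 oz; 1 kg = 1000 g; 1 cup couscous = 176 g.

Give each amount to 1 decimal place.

Scaling factor: 7/3.
diced tomatoes: 1 lb × 7/3 × 16 oz/lb × 28.35 g/oz = 1058.4 g
red lentils: 2.5 lb × 7/3 × 16 oz/lb × 28.35 g/oz = 2646.0 g
couscous: 1.75 cup × 7/3 × 176 g/cup ÷ 1000 g/kg ≈ 0.7 kg
white rice: 600 g × 7/3 ÷ 185 g/cup × 16 tbsp/cup ≈ 121.1 tbsp

diced tomatoes: 1058.4 g; red lentils: 2646.0 g; couscous: 0.7 kg; white rice: 121.1 tbsp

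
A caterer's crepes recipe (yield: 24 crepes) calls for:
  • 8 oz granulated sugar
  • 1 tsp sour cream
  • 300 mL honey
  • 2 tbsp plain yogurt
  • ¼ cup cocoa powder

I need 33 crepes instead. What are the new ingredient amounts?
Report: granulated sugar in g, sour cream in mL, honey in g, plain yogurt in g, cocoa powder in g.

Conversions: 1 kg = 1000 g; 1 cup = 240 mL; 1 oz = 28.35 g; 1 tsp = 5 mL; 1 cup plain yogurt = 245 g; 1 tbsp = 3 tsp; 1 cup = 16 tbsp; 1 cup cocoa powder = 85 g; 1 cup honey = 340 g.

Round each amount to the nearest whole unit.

granulated sugar: 312 g; sour cream: 7 mL; honey: 584 g; plain yogurt: 42 g; cocoa powder: 29 g

Scaling factor: 33/24 = 11/8 = 1.375.
granulated sugar: 8 oz × 11/8 × 28.35 g/oz ≈ 312 g
sour cream: 1 tsp × 11/8 × 5 mL/tsp ≈ 7 mL
honey: 300 mL × 11/8 ÷ 240 mL/cup × 340 g/cup ≈ 584 g
plain yogurt: 2 tbsp × 11/8 ÷ 16 tbsp/cup × 245 g/cup ≈ 42 g
cocoa powder: 0.25 cup × 11/8 × 85 g/cup ≈ 29 g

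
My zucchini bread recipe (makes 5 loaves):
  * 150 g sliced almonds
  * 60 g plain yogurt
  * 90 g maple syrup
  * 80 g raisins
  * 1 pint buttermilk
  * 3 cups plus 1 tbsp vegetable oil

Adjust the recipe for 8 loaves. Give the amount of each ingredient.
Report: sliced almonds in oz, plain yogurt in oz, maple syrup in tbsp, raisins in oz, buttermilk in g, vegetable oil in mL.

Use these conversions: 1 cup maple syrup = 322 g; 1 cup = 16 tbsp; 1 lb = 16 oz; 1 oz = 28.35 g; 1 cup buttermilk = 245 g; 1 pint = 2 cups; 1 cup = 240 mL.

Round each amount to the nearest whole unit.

sliced almonds: 8 oz; plain yogurt: 3 oz; maple syrup: 7 tbsp; raisins: 5 oz; buttermilk: 784 g; vegetable oil: 1176 mL

Scaling factor: 8/5 = 1.6.
sliced almonds: 150 g × 8/5 ÷ 28.35 g/oz ≈ 8 oz
plain yogurt: 60 g × 8/5 ÷ 28.35 g/oz ≈ 3 oz
maple syrup: 90 g × 8/5 ÷ 322 g/cup × 16 tbsp/cup ≈ 7 tbsp
raisins: 80 g × 8/5 ÷ 28.35 g/oz ≈ 5 oz
buttermilk: 1 pint × 8/5 × 2 cup/pint × 245 g/cup = 784 g
vegetable oil: (3 cup + 1 tbsp = 3.0625 cup) × 8/5 × 240 mL/cup = 1176 mL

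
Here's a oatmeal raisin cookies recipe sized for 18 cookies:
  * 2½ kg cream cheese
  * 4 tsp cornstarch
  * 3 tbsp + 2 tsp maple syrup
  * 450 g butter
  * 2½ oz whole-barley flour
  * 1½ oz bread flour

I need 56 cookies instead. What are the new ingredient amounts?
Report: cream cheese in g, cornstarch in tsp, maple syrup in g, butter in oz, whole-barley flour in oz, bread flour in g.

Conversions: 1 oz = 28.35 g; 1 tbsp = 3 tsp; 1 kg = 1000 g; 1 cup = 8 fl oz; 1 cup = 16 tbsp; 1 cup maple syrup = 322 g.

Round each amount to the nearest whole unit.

cream cheese: 7778 g; cornstarch: 12 tsp; maple syrup: 230 g; butter: 49 oz; whole-barley flour: 8 oz; bread flour: 132 g

Scaling factor: 56/18 = 28/9.
cream cheese: 2.5 kg × 28/9 × 1000 g/kg ≈ 7778 g
cornstarch: 4 tsp × 28/9 ≈ 12 tsp
maple syrup: (3 tbsp + 2 tsp = 11/3 tbsp) × 28/9 ÷ 16 tbsp/cup × 322 g/cup ≈ 230 g
butter: 450 g × 28/9 ÷ 28.35 g/oz ≈ 49 oz
whole-barley flour: 2.5 oz × 28/9 ≈ 8 oz
bread flour: 1.5 oz × 28/9 × 28.35 g/oz ≈ 132 g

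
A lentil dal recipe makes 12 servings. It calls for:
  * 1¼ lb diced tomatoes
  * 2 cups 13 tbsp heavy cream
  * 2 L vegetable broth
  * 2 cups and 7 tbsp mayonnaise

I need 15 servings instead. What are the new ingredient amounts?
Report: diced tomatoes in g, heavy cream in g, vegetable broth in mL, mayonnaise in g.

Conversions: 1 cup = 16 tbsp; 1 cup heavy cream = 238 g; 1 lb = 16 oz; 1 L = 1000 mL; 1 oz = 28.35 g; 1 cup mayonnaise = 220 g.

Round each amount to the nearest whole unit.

diced tomatoes: 709 g; heavy cream: 837 g; vegetable broth: 2500 mL; mayonnaise: 670 g

Scaling factor: 15/12 = 5/4 = 1.25.
diced tomatoes: 1.25 lb × 5/4 × 16 oz/lb × 28.35 g/oz ≈ 709 g
heavy cream: (2 cup + 13 tbsp = 2.8125 cup) × 5/4 × 238 g/cup ≈ 837 g
vegetable broth: 2 L × 5/4 × 1000 mL/L = 2500 mL
mayonnaise: (2 cup + 7 tbsp = 2.4375 cup) × 5/4 × 220 g/cup ≈ 670 g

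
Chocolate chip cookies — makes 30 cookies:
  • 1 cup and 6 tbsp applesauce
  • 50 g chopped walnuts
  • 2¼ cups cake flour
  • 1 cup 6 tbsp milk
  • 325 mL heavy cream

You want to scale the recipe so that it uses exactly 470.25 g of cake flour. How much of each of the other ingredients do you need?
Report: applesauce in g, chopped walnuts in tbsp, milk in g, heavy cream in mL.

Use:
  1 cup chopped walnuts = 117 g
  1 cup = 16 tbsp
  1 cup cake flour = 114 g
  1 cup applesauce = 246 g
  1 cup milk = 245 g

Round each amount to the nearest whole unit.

applesauce: 620 g; chopped walnuts: 13 tbsp; milk: 618 g; heavy cream: 596 mL

The original recipe has 256.5 g of cake flour, so the scaling factor is 470.25 ÷ 256.5 = 11/6.
applesauce: (1 cup + 6 tbsp = 1.375 cup) × 11/6 × 246 g/cup ≈ 620 g
chopped walnuts: 50 g × 11/6 ÷ 117 g/cup × 16 tbsp/cup ≈ 13 tbsp
milk: (1 cup + 6 tbsp = 1.375 cup) × 11/6 × 245 g/cup ≈ 618 g
heavy cream: 325 mL × 11/6 ≈ 596 mL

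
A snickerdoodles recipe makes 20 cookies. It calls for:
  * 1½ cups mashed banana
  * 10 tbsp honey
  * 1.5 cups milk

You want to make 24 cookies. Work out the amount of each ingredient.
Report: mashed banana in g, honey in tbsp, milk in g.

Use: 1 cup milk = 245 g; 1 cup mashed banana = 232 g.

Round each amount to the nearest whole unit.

Scaling factor: 24/20 = 6/5 = 1.2.
mashed banana: 1.5 cup × 6/5 × 232 g/cup ≈ 418 g
honey: 10 tbsp × 6/5 = 12 tbsp
milk: 1.5 cup × 6/5 × 245 g/cup = 441 g

mashed banana: 418 g; honey: 12 tbsp; milk: 441 g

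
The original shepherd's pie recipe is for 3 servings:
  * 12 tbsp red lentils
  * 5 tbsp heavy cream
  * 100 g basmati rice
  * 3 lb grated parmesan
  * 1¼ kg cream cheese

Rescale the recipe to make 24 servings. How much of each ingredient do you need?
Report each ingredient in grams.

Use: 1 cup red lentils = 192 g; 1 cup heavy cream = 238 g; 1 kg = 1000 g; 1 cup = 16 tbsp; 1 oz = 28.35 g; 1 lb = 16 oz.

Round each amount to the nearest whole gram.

Scaling factor: 24/3 = 8.
red lentils: 12 tbsp × 8 ÷ 16 tbsp/cup × 192 g/cup = 1152 g
heavy cream: 5 tbsp × 8 ÷ 16 tbsp/cup × 238 g/cup = 595 g
basmati rice: 100 g × 8 = 800 g
grated parmesan: 3 lb × 8 × 16 oz/lb × 28.35 g/oz ≈ 10886 g
cream cheese: 1.25 kg × 8 × 1000 g/kg = 10000 g

red lentils: 1152 g; heavy cream: 595 g; basmati rice: 800 g; grated parmesan: 10886 g; cream cheese: 10000 g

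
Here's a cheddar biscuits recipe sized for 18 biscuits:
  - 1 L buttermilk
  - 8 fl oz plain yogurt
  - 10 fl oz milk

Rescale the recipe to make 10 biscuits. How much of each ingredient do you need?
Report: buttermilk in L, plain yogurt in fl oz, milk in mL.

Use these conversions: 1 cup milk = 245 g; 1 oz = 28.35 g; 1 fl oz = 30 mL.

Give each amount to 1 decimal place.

buttermilk: 0.6 L; plain yogurt: 4.4 fl oz; milk: 166.7 mL

Scaling factor: 10/18 = 5/9.
buttermilk: 1 L × 5/9 ≈ 0.6 L
plain yogurt: 8 fl oz × 5/9 ≈ 4.4 fl oz
milk: 10 fl oz × 5/9 × 30 mL/fl oz ≈ 166.7 mL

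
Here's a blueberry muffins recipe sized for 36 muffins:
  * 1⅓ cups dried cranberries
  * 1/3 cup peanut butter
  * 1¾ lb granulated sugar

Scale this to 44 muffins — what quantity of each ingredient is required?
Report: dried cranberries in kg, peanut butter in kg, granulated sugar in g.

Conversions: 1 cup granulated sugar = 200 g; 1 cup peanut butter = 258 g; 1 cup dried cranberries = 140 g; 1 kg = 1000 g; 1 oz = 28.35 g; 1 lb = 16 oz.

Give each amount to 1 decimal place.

dried cranberries: 0.2 kg; peanut butter: 0.1 kg; granulated sugar: 970.2 g

Scaling factor: 44/36 = 11/9.
dried cranberries: 4/3 cup × 11/9 × 140 g/cup ÷ 1000 g/kg ≈ 0.2 kg
peanut butter: 1/3 cup × 11/9 × 258 g/cup ÷ 1000 g/kg ≈ 0.1 kg
granulated sugar: 1.75 lb × 11/9 × 16 oz/lb × 28.35 g/oz = 970.2 g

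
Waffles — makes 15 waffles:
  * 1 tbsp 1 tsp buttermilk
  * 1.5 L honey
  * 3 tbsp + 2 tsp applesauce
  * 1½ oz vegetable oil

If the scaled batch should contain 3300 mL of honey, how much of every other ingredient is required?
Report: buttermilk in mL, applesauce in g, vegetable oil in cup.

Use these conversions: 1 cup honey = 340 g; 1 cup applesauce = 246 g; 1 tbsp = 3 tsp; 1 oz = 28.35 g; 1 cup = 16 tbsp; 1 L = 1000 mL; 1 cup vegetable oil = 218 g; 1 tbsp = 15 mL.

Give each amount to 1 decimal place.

buttermilk: 44.0 mL; applesauce: 124.0 g; vegetable oil: 0.4 cup

The original recipe has 1500 mL of honey, so the scaling factor is 3300 ÷ 1500 = 11/5 = 2.2.
buttermilk: (1 tbsp + 1 tsp = 4/3 tbsp) × 11/5 × 15 mL/tbsp = 44.0 mL
applesauce: (3 tbsp + 2 tsp = 11/3 tbsp) × 11/5 ÷ 16 tbsp/cup × 246 g/cup ≈ 124.0 g
vegetable oil: 1.5 oz × 11/5 × 28.35 g/oz ÷ 218 g/cup ≈ 0.4 cup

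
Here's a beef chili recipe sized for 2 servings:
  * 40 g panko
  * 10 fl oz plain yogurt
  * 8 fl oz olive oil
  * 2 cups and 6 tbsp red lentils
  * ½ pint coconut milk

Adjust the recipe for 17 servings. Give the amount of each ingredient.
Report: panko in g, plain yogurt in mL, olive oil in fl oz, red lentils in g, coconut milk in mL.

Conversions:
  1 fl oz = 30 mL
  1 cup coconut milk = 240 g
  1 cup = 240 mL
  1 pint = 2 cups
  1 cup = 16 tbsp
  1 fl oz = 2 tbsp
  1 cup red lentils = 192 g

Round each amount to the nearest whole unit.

panko: 340 g; plain yogurt: 2550 mL; olive oil: 68 fl oz; red lentils: 3876 g; coconut milk: 2040 mL

Scaling factor: 17/2 = 8.5.
panko: 40 g × 17/2 = 340 g
plain yogurt: 10 fl oz × 17/2 × 30 mL/fl oz = 2550 mL
olive oil: 8 fl oz × 17/2 = 68 fl oz
red lentils: (2 cup + 6 tbsp = 2.375 cup) × 17/2 × 192 g/cup = 3876 g
coconut milk: 0.5 pint × 17/2 × 2 cup/pint × 240 mL/cup = 2040 mL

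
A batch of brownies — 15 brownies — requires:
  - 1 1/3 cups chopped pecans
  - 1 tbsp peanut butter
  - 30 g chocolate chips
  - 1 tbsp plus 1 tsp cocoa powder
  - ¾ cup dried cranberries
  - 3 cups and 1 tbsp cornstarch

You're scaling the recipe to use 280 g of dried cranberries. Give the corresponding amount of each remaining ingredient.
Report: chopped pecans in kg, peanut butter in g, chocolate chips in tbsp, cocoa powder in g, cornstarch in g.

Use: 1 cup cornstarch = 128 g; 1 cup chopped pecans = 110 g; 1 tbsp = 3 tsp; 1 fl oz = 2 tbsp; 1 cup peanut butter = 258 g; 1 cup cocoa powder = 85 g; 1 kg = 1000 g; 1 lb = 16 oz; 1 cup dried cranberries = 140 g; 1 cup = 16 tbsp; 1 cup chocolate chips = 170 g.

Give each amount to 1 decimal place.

The original recipe has 105 g of dried cranberries, so the scaling factor is 280 ÷ 105 = 8/3.
chopped pecans: 4/3 cup × 8/3 × 110 g/cup ÷ 1000 g/kg ≈ 0.4 kg
peanut butter: 1 tbsp × 8/3 ÷ 16 tbsp/cup × 258 g/cup = 43.0 g
chocolate chips: 30 g × 8/3 ÷ 170 g/cup × 16 tbsp/cup ≈ 7.5 tbsp
cocoa powder: (1 tbsp + 1 tsp = 4/3 tbsp) × 8/3 ÷ 16 tbsp/cup × 85 g/cup ≈ 18.9 g
cornstarch: (3 cup + 1 tbsp = 3.0625 cup) × 8/3 × 128 g/cup ≈ 1045.3 g

chopped pecans: 0.4 kg; peanut butter: 43.0 g; chocolate chips: 7.5 tbsp; cocoa powder: 18.9 g; cornstarch: 1045.3 g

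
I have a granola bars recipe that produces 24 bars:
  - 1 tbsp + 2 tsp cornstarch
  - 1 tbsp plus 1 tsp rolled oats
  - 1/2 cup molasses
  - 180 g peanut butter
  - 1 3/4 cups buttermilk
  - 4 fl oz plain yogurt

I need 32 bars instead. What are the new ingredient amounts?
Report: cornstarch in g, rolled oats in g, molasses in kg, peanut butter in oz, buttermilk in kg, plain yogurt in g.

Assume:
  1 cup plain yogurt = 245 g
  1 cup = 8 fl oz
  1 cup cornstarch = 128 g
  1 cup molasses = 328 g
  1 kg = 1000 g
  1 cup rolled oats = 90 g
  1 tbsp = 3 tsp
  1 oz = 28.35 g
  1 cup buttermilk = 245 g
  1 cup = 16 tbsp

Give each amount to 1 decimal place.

cornstarch: 17.8 g; rolled oats: 10.0 g; molasses: 0.2 kg; peanut butter: 8.5 oz; buttermilk: 0.6 kg; plain yogurt: 163.3 g

Scaling factor: 32/24 = 4/3.
cornstarch: (1 tbsp + 2 tsp = 5/3 tbsp) × 4/3 ÷ 16 tbsp/cup × 128 g/cup ≈ 17.8 g
rolled oats: (1 tbsp + 1 tsp = 4/3 tbsp) × 4/3 ÷ 16 tbsp/cup × 90 g/cup = 10.0 g
molasses: 0.5 cup × 4/3 × 328 g/cup ÷ 1000 g/kg ≈ 0.2 kg
peanut butter: 180 g × 4/3 ÷ 28.35 g/oz ≈ 8.5 oz
buttermilk: 1.75 cup × 4/3 × 245 g/cup ÷ 1000 g/kg ≈ 0.6 kg
plain yogurt: 4 fl oz × 4/3 ÷ 8 fl oz/cup × 245 g/cup ≈ 163.3 g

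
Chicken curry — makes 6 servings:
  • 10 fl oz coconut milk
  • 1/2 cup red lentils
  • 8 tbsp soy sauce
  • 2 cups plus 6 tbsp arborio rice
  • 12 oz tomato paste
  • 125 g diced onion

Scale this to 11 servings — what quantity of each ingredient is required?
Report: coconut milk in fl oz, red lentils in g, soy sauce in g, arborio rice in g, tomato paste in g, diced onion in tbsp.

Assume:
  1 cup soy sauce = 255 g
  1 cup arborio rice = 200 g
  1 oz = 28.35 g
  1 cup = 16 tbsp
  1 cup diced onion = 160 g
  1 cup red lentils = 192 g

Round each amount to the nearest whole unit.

coconut milk: 18 fl oz; red lentils: 176 g; soy sauce: 234 g; arborio rice: 871 g; tomato paste: 624 g; diced onion: 23 tbsp

Scaling factor: 11/6.
coconut milk: 10 fl oz × 11/6 ≈ 18 fl oz
red lentils: 0.5 cup × 11/6 × 192 g/cup = 176 g
soy sauce: 8 tbsp × 11/6 ÷ 16 tbsp/cup × 255 g/cup ≈ 234 g
arborio rice: (2 cup + 6 tbsp = 2.375 cup) × 11/6 × 200 g/cup ≈ 871 g
tomato paste: 12 oz × 11/6 × 28.35 g/oz ≈ 624 g
diced onion: 125 g × 11/6 ÷ 160 g/cup × 16 tbsp/cup ≈ 23 tbsp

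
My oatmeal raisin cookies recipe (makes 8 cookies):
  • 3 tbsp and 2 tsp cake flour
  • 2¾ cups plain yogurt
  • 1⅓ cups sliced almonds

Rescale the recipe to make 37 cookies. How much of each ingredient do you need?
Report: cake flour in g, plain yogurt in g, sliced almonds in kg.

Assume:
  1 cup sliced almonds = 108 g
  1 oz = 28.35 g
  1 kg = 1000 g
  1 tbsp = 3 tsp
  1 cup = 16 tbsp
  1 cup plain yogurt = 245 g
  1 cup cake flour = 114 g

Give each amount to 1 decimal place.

cake flour: 120.8 g; plain yogurt: 3116.1 g; sliced almonds: 0.7 kg

Scaling factor: 37/8 = 4.625.
cake flour: (3 tbsp + 2 tsp = 11/3 tbsp) × 37/8 ÷ 16 tbsp/cup × 114 g/cup ≈ 120.8 g
plain yogurt: 2.75 cup × 37/8 × 245 g/cup ≈ 3116.1 g
sliced almonds: 4/3 cup × 37/8 × 108 g/cup ÷ 1000 g/kg ≈ 0.7 kg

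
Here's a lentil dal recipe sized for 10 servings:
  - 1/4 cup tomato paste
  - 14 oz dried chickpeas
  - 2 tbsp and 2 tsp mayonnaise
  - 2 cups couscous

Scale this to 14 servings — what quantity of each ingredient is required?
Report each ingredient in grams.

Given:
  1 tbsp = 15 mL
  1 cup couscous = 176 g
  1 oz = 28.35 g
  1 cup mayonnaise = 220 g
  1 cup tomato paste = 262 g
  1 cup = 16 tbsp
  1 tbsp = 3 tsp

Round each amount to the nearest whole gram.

Scaling factor: 14/10 = 7/5 = 1.4.
tomato paste: 0.25 cup × 7/5 × 262 g/cup ≈ 92 g
dried chickpeas: 14 oz × 7/5 × 28.35 g/oz ≈ 556 g
mayonnaise: (2 tbsp + 2 tsp = 8/3 tbsp) × 7/5 ÷ 16 tbsp/cup × 220 g/cup ≈ 51 g
couscous: 2 cup × 7/5 × 176 g/cup ≈ 493 g

tomato paste: 92 g; dried chickpeas: 556 g; mayonnaise: 51 g; couscous: 493 g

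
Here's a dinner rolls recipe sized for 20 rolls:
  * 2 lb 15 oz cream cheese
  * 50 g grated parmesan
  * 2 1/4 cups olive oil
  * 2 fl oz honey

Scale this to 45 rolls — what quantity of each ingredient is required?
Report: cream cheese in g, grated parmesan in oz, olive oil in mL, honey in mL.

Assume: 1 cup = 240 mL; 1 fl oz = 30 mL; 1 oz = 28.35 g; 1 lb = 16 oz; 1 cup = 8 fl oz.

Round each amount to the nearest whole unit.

cream cheese: 2998 g; grated parmesan: 4 oz; olive oil: 1215 mL; honey: 135 mL

Scaling factor: 45/20 = 9/4 = 2.25.
cream cheese: (2 lb + 15 oz = 2.9375 lb) × 9/4 × 16 oz/lb × 28.35 g/oz ≈ 2998 g
grated parmesan: 50 g × 9/4 ÷ 28.35 g/oz ≈ 4 oz
olive oil: 2.25 cup × 9/4 × 240 mL/cup = 1215 mL
honey: 2 fl oz × 9/4 × 30 mL/fl oz = 135 mL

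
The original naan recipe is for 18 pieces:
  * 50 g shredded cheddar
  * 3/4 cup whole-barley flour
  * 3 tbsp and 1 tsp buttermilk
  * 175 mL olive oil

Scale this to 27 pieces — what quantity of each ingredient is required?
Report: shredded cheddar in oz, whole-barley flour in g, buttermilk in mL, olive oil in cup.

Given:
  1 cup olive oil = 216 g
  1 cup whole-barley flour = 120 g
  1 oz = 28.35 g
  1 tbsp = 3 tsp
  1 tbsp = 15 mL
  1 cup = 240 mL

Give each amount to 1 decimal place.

Scaling factor: 27/18 = 3/2 = 1.5.
shredded cheddar: 50 g × 3/2 ÷ 28.35 g/oz ≈ 2.6 oz
whole-barley flour: 0.75 cup × 3/2 × 120 g/cup = 135.0 g
buttermilk: (3 tbsp + 1 tsp = 10/3 tbsp) × 3/2 × 15 mL/tbsp = 75.0 mL
olive oil: 175 mL × 3/2 ÷ 240 mL/cup ≈ 1.1 cup

shredded cheddar: 2.6 oz; whole-barley flour: 135.0 g; buttermilk: 75.0 mL; olive oil: 1.1 cup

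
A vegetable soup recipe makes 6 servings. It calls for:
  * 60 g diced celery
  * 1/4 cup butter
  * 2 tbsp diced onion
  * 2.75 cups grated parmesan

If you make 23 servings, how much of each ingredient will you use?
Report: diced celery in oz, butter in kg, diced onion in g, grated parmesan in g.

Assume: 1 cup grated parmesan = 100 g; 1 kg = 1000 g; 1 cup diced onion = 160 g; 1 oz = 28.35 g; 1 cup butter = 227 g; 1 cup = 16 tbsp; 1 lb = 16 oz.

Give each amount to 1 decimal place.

diced celery: 8.1 oz; butter: 0.2 kg; diced onion: 76.7 g; grated parmesan: 1054.2 g

Scaling factor: 23/6.
diced celery: 60 g × 23/6 ÷ 28.35 g/oz ≈ 8.1 oz
butter: 0.25 cup × 23/6 × 227 g/cup ÷ 1000 g/kg ≈ 0.2 kg
diced onion: 2 tbsp × 23/6 ÷ 16 tbsp/cup × 160 g/cup ≈ 76.7 g
grated parmesan: 2.75 cup × 23/6 × 100 g/cup ≈ 1054.2 g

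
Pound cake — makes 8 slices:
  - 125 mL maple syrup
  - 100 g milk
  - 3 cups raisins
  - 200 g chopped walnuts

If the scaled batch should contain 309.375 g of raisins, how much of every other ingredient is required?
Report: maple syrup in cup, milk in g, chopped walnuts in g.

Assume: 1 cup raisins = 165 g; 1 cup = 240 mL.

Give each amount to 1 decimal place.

maple syrup: 0.3 cup; milk: 62.5 g; chopped walnuts: 125.0 g

The original recipe has 495 g of raisins, so the scaling factor is 309.375 ÷ 495 = 5/8 = 0.625.
maple syrup: 125 mL × 5/8 ÷ 240 mL/cup ≈ 0.3 cup
milk: 100 g × 5/8 = 62.5 g
chopped walnuts: 200 g × 5/8 = 125.0 g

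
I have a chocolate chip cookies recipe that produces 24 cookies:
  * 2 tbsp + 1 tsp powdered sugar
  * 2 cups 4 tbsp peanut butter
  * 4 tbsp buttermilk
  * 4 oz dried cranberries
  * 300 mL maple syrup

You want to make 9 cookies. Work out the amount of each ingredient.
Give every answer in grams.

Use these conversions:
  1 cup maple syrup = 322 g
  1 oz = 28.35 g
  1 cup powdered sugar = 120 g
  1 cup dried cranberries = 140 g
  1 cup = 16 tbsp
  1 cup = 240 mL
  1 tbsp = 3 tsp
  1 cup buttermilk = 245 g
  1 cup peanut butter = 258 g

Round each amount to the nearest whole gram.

powdered sugar: 7 g; peanut butter: 218 g; buttermilk: 23 g; dried cranberries: 43 g; maple syrup: 151 g

Scaling factor: 9/24 = 3/8 = 0.375.
powdered sugar: (2 tbsp + 1 tsp = 7/3 tbsp) × 3/8 ÷ 16 tbsp/cup × 120 g/cup ≈ 7 g
peanut butter: (2 cup + 4 tbsp = 2.25 cup) × 3/8 × 258 g/cup ≈ 218 g
buttermilk: 4 tbsp × 3/8 ÷ 16 tbsp/cup × 245 g/cup ≈ 23 g
dried cranberries: 4 oz × 3/8 × 28.35 g/oz ≈ 43 g
maple syrup: 300 mL × 3/8 ÷ 240 mL/cup × 322 g/cup ≈ 151 g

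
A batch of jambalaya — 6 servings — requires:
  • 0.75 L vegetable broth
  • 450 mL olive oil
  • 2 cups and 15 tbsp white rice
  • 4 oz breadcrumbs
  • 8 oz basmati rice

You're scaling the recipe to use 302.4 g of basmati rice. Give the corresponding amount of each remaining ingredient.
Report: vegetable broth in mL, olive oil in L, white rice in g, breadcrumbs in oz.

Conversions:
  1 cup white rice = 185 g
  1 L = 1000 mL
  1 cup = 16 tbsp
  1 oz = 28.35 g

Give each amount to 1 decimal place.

The original recipe has 226.8 g of basmati rice, so the scaling factor is 302.4 ÷ 226.8 = 4/3.
vegetable broth: 0.75 L × 4/3 × 1000 mL/L = 1000.0 mL
olive oil: 450 mL × 4/3 ÷ 1000 mL/L = 0.6 L
white rice: (2 cup + 15 tbsp = 2.9375 cup) × 4/3 × 185 g/cup ≈ 724.6 g
breadcrumbs: 4 oz × 4/3 ≈ 5.3 oz

vegetable broth: 1000.0 mL; olive oil: 0.6 L; white rice: 724.6 g; breadcrumbs: 5.3 oz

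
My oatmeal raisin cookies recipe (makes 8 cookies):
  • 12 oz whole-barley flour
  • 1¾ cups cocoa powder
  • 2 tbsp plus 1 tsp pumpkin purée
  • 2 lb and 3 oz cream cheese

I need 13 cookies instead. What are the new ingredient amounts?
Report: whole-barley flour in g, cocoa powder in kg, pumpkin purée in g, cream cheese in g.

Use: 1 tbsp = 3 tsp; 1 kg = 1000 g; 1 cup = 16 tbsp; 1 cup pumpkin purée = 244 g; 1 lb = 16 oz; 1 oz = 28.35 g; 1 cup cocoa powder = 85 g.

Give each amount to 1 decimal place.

Scaling factor: 13/8 = 1.625.
whole-barley flour: 12 oz × 13/8 × 28.35 g/oz ≈ 552.8 g
cocoa powder: 1.75 cup × 13/8 × 85 g/cup ÷ 1000 g/kg ≈ 0.2 kg
pumpkin purée: (2 tbsp + 1 tsp = 7/3 tbsp) × 13/8 ÷ 16 tbsp/cup × 244 g/cup ≈ 57.8 g
cream cheese: (2 lb + 3 oz = 2.1875 lb) × 13/8 × 16 oz/lb × 28.35 g/oz ≈ 1612.4 g

whole-barley flour: 552.8 g; cocoa powder: 0.2 kg; pumpkin purée: 57.8 g; cream cheese: 1612.4 g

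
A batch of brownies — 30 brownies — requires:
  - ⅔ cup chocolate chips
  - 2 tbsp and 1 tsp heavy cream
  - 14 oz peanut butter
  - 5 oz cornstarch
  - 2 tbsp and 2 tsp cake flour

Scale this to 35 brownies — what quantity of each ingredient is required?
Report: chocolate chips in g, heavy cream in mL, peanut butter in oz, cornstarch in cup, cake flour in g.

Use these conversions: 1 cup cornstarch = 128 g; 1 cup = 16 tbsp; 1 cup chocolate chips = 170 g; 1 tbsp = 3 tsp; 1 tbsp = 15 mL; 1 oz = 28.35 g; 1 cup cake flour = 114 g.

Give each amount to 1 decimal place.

Scaling factor: 35/30 = 7/6.
chocolate chips: 2/3 cup × 7/6 × 170 g/cup ≈ 132.2 g
heavy cream: (2 tbsp + 1 tsp = 7/3 tbsp) × 7/6 × 15 mL/tbsp ≈ 40.8 mL
peanut butter: 14 oz × 7/6 ≈ 16.3 oz
cornstarch: 5 oz × 7/6 × 28.35 g/oz ÷ 128 g/cup ≈ 1.3 cup
cake flour: (2 tbsp + 2 tsp = 8/3 tbsp) × 7/6 ÷ 16 tbsp/cup × 114 g/cup ≈ 22.2 g

chocolate chips: 132.2 g; heavy cream: 40.8 mL; peanut butter: 16.3 oz; cornstarch: 1.3 cup; cake flour: 22.2 g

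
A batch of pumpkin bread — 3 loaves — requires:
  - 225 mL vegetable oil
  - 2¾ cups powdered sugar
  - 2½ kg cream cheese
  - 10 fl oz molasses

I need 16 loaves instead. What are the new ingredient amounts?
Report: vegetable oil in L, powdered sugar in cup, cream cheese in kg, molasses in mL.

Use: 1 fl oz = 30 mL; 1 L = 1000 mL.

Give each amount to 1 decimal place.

vegetable oil: 1.2 L; powdered sugar: 14.7 cup; cream cheese: 13.3 kg; molasses: 1600.0 mL

Scaling factor: 16/3.
vegetable oil: 225 mL × 16/3 ÷ 1000 mL/L = 1.2 L
powdered sugar: 2.75 cup × 16/3 ≈ 14.7 cup
cream cheese: 2.5 kg × 16/3 ≈ 13.3 kg
molasses: 10 fl oz × 16/3 × 30 mL/fl oz = 1600.0 mL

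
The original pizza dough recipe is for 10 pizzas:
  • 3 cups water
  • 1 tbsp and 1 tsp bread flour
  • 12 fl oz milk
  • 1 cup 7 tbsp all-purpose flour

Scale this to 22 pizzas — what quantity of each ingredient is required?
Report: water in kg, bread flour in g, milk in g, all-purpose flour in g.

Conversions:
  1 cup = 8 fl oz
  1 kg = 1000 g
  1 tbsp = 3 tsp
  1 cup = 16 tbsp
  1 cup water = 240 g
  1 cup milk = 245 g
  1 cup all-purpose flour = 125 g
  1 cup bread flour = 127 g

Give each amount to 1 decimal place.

water: 1.6 kg; bread flour: 23.3 g; milk: 808.5 g; all-purpose flour: 395.3 g

Scaling factor: 22/10 = 11/5 = 2.2.
water: 3 cup × 11/5 × 240 g/cup ÷ 1000 g/kg ≈ 1.6 kg
bread flour: (1 tbsp + 1 tsp = 4/3 tbsp) × 11/5 ÷ 16 tbsp/cup × 127 g/cup ≈ 23.3 g
milk: 12 fl oz × 11/5 ÷ 8 fl oz/cup × 245 g/cup = 808.5 g
all-purpose flour: (1 cup + 7 tbsp = 1.4375 cup) × 11/5 × 125 g/cup ≈ 395.3 g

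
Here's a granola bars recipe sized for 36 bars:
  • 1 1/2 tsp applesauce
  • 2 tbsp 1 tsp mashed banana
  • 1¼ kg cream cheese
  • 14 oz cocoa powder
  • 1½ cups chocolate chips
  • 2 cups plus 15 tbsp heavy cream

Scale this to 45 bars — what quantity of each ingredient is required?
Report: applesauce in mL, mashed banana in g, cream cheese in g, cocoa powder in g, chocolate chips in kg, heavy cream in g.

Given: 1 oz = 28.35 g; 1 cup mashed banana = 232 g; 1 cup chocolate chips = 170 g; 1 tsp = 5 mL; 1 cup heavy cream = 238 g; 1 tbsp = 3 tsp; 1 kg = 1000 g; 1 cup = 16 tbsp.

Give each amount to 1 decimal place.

applesauce: 9.4 mL; mashed banana: 42.3 g; cream cheese: 1562.5 g; cocoa powder: 496.1 g; chocolate chips: 0.3 kg; heavy cream: 873.9 g

Scaling factor: 45/36 = 5/4 = 1.25.
applesauce: 1.5 tsp × 5/4 × 5 mL/tsp ≈ 9.4 mL
mashed banana: (2 tbsp + 1 tsp = 7/3 tbsp) × 5/4 ÷ 16 tbsp/cup × 232 g/cup ≈ 42.3 g
cream cheese: 1.25 kg × 5/4 × 1000 g/kg = 1562.5 g
cocoa powder: 14 oz × 5/4 × 28.35 g/oz ≈ 496.1 g
chocolate chips: 1.5 cup × 5/4 × 170 g/cup ÷ 1000 g/kg ≈ 0.3 kg
heavy cream: (2 cup + 15 tbsp = 2.9375 cup) × 5/4 × 238 g/cup ≈ 873.9 g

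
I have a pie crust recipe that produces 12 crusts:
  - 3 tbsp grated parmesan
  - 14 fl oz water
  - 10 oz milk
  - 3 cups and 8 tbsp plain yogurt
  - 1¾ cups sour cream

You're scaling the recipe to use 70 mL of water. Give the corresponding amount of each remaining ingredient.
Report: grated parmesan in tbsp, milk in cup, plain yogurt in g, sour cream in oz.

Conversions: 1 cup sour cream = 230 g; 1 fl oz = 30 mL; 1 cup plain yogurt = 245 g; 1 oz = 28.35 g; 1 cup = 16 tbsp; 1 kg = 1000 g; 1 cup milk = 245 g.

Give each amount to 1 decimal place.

The original recipe has 420 mL of water, so the scaling factor is 70 ÷ 420 = 1/6.
grated parmesan: 3 tbsp × 1/6 = 0.5 tbsp
milk: 10 oz × 1/6 × 28.35 g/oz ÷ 245 g/cup ≈ 0.2 cup
plain yogurt: (3 cup + 8 tbsp = 3.5 cup) × 1/6 × 245 g/cup ≈ 142.9 g
sour cream: 1.75 cup × 1/6 × 230 g/cup ÷ 28.35 g/oz ≈ 2.4 oz

grated parmesan: 0.5 tbsp; milk: 0.2 cup; plain yogurt: 142.9 g; sour cream: 2.4 oz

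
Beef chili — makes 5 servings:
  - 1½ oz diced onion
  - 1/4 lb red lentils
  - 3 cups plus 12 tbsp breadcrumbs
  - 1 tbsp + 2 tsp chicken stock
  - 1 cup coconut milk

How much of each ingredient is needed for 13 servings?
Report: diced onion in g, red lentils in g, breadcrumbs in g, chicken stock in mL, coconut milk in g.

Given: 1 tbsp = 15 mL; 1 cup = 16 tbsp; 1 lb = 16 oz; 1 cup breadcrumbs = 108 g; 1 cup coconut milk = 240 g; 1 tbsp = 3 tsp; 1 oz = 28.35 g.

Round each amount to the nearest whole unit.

diced onion: 111 g; red lentils: 295 g; breadcrumbs: 1053 g; chicken stock: 65 mL; coconut milk: 624 g

Scaling factor: 13/5 = 2.6.
diced onion: 1.5 oz × 13/5 × 28.35 g/oz ≈ 111 g
red lentils: 0.25 lb × 13/5 × 16 oz/lb × 28.35 g/oz ≈ 295 g
breadcrumbs: (3 cup + 12 tbsp = 3.75 cup) × 13/5 × 108 g/cup = 1053 g
chicken stock: (1 tbsp + 2 tsp = 5/3 tbsp) × 13/5 × 15 mL/tbsp = 65 mL
coconut milk: 1 cup × 13/5 × 240 g/cup = 624 g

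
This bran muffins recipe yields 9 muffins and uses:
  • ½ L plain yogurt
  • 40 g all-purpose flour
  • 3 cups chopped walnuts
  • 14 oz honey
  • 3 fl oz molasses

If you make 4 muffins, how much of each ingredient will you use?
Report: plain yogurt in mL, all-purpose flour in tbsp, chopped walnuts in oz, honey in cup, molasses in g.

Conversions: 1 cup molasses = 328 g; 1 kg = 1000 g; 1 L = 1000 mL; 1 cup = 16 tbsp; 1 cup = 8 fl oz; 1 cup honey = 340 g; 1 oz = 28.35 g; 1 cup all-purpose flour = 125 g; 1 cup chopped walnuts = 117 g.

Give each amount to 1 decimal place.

Scaling factor: 4/9.
plain yogurt: 0.5 L × 4/9 × 1000 mL/L ≈ 222.2 mL
all-purpose flour: 40 g × 4/9 ÷ 125 g/cup × 16 tbsp/cup ≈ 2.3 tbsp
chopped walnuts: 3 cup × 4/9 × 117 g/cup ÷ 28.35 g/oz ≈ 5.5 oz
honey: 14 oz × 4/9 × 28.35 g/oz ÷ 340 g/cup ≈ 0.5 cup
molasses: 3 fl oz × 4/9 ÷ 8 fl oz/cup × 328 g/cup ≈ 54.7 g

plain yogurt: 222.2 mL; all-purpose flour: 2.3 tbsp; chopped walnuts: 5.5 oz; honey: 0.5 cup; molasses: 54.7 g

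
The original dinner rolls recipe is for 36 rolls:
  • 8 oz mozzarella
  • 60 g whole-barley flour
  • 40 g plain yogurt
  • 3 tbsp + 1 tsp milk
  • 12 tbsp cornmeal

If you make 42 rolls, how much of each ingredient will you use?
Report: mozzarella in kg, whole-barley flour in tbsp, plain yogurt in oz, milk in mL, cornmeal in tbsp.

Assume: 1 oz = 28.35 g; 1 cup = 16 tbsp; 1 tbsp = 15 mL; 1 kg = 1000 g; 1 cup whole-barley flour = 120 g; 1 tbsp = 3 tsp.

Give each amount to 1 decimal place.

Scaling factor: 42/36 = 7/6.
mozzarella: 8 oz × 7/6 × 28.35 g/oz ÷ 1000 g/kg ≈ 0.3 kg
whole-barley flour: 60 g × 7/6 ÷ 120 g/cup × 16 tbsp/cup ≈ 9.3 tbsp
plain yogurt: 40 g × 7/6 ÷ 28.35 g/oz ≈ 1.6 oz
milk: (3 tbsp + 1 tsp = 10/3 tbsp) × 7/6 × 15 mL/tbsp ≈ 58.3 mL
cornmeal: 12 tbsp × 7/6 = 14.0 tbsp

mozzarella: 0.3 kg; whole-barley flour: 9.3 tbsp; plain yogurt: 1.6 oz; milk: 58.3 mL; cornmeal: 14.0 tbsp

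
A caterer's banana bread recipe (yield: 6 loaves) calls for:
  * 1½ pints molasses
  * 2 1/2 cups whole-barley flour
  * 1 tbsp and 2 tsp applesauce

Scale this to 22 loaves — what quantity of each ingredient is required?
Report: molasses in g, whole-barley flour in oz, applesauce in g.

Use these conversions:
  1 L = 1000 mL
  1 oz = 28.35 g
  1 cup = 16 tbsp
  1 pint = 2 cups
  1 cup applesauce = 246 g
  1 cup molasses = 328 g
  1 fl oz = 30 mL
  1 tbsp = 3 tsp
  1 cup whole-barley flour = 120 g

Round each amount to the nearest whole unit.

Scaling factor: 22/6 = 11/3.
molasses: 1.5 pint × 11/3 × 2 cup/pint × 328 g/cup = 3608 g
whole-barley flour: 2.5 cup × 11/3 × 120 g/cup ÷ 28.35 g/oz ≈ 39 oz
applesauce: (1 tbsp + 2 tsp = 5/3 tbsp) × 11/3 ÷ 16 tbsp/cup × 246 g/cup ≈ 94 g

molasses: 3608 g; whole-barley flour: 39 oz; applesauce: 94 g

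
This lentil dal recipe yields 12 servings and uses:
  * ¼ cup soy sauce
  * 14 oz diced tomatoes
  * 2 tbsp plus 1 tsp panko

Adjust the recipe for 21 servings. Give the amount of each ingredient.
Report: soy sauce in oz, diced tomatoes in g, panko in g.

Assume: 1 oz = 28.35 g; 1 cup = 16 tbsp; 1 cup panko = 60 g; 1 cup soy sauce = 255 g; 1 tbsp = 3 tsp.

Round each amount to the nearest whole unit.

soy sauce: 4 oz; diced tomatoes: 695 g; panko: 15 g

Scaling factor: 21/12 = 7/4 = 1.75.
soy sauce: 0.25 cup × 7/4 × 255 g/cup ÷ 28.35 g/oz ≈ 4 oz
diced tomatoes: 14 oz × 7/4 × 28.35 g/oz ≈ 695 g
panko: (2 tbsp + 1 tsp = 7/3 tbsp) × 7/4 ÷ 16 tbsp/cup × 60 g/cup ≈ 15 g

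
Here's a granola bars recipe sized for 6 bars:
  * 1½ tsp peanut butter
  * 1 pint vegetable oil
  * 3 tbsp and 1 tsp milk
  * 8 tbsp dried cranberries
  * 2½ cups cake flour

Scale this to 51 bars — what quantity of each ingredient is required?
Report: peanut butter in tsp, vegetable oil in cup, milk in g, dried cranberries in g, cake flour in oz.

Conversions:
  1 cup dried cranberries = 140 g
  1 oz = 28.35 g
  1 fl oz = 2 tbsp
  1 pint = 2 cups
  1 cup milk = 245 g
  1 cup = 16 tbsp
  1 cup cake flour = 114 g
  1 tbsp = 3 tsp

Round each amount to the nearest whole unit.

peanut butter: 13 tsp; vegetable oil: 17 cup; milk: 434 g; dried cranberries: 595 g; cake flour: 85 oz

Scaling factor: 51/6 = 17/2 = 8.5.
peanut butter: 1.5 tsp × 17/2 ≈ 13 tsp
vegetable oil: 1 pint × 17/2 × 2 cup/pint = 17 cup
milk: (3 tbsp + 1 tsp = 10/3 tbsp) × 17/2 ÷ 16 tbsp/cup × 245 g/cup ≈ 434 g
dried cranberries: 8 tbsp × 17/2 ÷ 16 tbsp/cup × 140 g/cup = 595 g
cake flour: 2.5 cup × 17/2 × 114 g/cup ÷ 28.35 g/oz ≈ 85 oz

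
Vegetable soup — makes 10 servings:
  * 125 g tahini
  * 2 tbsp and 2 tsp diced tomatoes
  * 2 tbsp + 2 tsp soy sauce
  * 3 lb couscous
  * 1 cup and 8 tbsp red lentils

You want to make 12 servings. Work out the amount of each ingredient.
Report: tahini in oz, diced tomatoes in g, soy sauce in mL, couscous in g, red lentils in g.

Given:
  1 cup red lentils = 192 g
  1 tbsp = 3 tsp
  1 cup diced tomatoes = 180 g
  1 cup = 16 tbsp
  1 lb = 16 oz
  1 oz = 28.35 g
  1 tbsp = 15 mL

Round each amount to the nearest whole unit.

Scaling factor: 12/10 = 6/5 = 1.2.
tahini: 125 g × 6/5 ÷ 28.35 g/oz ≈ 5 oz
diced tomatoes: (2 tbsp + 2 tsp = 8/3 tbsp) × 6/5 ÷ 16 tbsp/cup × 180 g/cup = 36 g
soy sauce: (2 tbsp + 2 tsp = 8/3 tbsp) × 6/5 × 15 mL/tbsp = 48 mL
couscous: 3 lb × 6/5 × 16 oz/lb × 28.35 g/oz ≈ 1633 g
red lentils: (1 cup + 8 tbsp = 1.5 cup) × 6/5 × 192 g/cup ≈ 346 g

tahini: 5 oz; diced tomatoes: 36 g; soy sauce: 48 mL; couscous: 1633 g; red lentils: 346 g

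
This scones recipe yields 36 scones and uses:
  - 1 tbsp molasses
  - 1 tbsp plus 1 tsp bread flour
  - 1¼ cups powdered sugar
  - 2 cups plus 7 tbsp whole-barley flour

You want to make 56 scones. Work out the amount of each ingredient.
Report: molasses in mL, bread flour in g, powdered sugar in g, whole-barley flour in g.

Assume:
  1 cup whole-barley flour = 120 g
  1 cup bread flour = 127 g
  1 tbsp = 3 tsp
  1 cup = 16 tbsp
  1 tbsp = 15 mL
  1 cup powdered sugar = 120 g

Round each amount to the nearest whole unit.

Scaling factor: 56/36 = 14/9.
molasses: 1 tbsp × 14/9 × 15 mL/tbsp ≈ 23 mL
bread flour: (1 tbsp + 1 tsp = 4/3 tbsp) × 14/9 ÷ 16 tbsp/cup × 127 g/cup ≈ 16 g
powdered sugar: 1.25 cup × 14/9 × 120 g/cup ≈ 233 g
whole-barley flour: (2 cup + 7 tbsp = 2.4375 cup) × 14/9 × 120 g/cup = 455 g

molasses: 23 mL; bread flour: 16 g; powdered sugar: 233 g; whole-barley flour: 455 g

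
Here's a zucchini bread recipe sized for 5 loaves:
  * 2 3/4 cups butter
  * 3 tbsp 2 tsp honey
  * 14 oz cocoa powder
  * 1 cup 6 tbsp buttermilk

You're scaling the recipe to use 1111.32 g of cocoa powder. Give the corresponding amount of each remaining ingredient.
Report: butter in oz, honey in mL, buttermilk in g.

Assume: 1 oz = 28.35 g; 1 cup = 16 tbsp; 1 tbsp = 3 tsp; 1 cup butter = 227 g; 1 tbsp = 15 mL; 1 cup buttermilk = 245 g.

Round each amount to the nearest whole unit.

The original recipe has 396.9 g of cocoa powder, so the scaling factor is 1111.32 ÷ 396.9 = 14/5 = 2.8.
butter: 2.75 cup × 14/5 × 227 g/cup ÷ 28.35 g/oz ≈ 62 oz
honey: (3 tbsp + 2 tsp = 11/3 tbsp) × 14/5 × 15 mL/tbsp = 154 mL
buttermilk: (1 cup + 6 tbsp = 1.375 cup) × 14/5 × 245 g/cup ≈ 943 g

butter: 62 oz; honey: 154 mL; buttermilk: 943 g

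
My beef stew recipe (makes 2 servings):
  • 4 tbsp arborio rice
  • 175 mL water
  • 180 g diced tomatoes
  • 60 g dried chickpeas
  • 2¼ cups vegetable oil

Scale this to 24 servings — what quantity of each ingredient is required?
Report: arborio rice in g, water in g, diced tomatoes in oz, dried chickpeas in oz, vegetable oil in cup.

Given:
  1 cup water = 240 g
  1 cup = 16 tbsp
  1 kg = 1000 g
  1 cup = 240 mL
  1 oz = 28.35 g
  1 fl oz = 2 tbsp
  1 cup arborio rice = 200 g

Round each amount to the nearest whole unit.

Scaling factor: 24/2 = 12.
arborio rice: 4 tbsp × 12 ÷ 16 tbsp/cup × 200 g/cup = 600 g
water: 175 mL × 12 ÷ 240 mL/cup × 240 g/cup = 2100 g
diced tomatoes: 180 g × 12 ÷ 28.35 g/oz ≈ 76 oz
dried chickpeas: 60 g × 12 ÷ 28.35 g/oz ≈ 25 oz
vegetable oil: 2.25 cup × 12 = 27 cup

arborio rice: 600 g; water: 2100 g; diced tomatoes: 76 oz; dried chickpeas: 25 oz; vegetable oil: 27 cup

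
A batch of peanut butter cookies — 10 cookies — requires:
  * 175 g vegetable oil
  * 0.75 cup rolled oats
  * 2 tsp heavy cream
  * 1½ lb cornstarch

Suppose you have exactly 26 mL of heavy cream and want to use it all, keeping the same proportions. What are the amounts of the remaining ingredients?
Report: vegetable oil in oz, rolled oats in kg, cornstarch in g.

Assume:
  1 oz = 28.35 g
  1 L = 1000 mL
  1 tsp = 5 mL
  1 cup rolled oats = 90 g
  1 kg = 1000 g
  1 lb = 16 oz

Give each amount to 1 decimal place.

The original recipe has 10 mL of heavy cream, so the scaling factor is 26 ÷ 10 = 13/5 = 2.6.
vegetable oil: 175 g × 13/5 ÷ 28.35 g/oz ≈ 16.0 oz
rolled oats: 0.75 cup × 13/5 × 90 g/cup ÷ 1000 g/kg ≈ 0.2 kg
cornstarch: 1.5 lb × 13/5 × 16 oz/lb × 28.35 g/oz ≈ 1769.0 g

vegetable oil: 16.0 oz; rolled oats: 0.2 kg; cornstarch: 1769.0 g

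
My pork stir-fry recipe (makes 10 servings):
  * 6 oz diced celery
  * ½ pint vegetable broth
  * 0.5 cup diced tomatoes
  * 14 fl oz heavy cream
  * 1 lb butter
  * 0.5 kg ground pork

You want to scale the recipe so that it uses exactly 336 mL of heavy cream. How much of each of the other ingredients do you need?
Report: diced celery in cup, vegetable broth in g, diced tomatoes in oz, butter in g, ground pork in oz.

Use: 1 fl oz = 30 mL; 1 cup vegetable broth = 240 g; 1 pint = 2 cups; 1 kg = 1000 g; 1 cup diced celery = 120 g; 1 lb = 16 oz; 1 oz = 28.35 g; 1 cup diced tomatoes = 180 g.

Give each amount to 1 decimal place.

The original recipe has 420 mL of heavy cream, so the scaling factor is 336 ÷ 420 = 4/5 = 0.8.
diced celery: 6 oz × 4/5 × 28.35 g/oz ÷ 120 g/cup ≈ 1.1 cup
vegetable broth: 0.5 pint × 4/5 × 2 cup/pint × 240 g/cup = 192.0 g
diced tomatoes: 0.5 cup × 4/5 × 180 g/cup ÷ 28.35 g/oz ≈ 2.5 oz
butter: 1 lb × 4/5 × 16 oz/lb × 28.35 g/oz ≈ 362.9 g
ground pork: 0.5 kg × 4/5 × 1000 g/kg ÷ 28.35 g/oz ≈ 14.1 oz

diced celery: 1.1 cup; vegetable broth: 192.0 g; diced tomatoes: 2.5 oz; butter: 362.9 g; ground pork: 14.1 oz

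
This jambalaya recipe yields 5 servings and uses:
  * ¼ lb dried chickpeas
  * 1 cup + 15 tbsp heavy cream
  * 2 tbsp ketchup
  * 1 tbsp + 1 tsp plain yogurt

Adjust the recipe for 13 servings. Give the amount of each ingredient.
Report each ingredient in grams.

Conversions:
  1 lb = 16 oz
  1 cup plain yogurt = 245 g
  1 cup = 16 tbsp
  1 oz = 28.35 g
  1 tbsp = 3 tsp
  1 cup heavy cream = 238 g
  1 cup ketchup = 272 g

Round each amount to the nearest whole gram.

dried chickpeas: 295 g; heavy cream: 1199 g; ketchup: 88 g; plain yogurt: 53 g

Scaling factor: 13/5 = 2.6.
dried chickpeas: 0.25 lb × 13/5 × 16 oz/lb × 28.35 g/oz ≈ 295 g
heavy cream: (1 cup + 15 tbsp = 1.9375 cup) × 13/5 × 238 g/cup ≈ 1199 g
ketchup: 2 tbsp × 13/5 ÷ 16 tbsp/cup × 272 g/cup ≈ 88 g
plain yogurt: (1 tbsp + 1 tsp = 4/3 tbsp) × 13/5 ÷ 16 tbsp/cup × 245 g/cup ≈ 53 g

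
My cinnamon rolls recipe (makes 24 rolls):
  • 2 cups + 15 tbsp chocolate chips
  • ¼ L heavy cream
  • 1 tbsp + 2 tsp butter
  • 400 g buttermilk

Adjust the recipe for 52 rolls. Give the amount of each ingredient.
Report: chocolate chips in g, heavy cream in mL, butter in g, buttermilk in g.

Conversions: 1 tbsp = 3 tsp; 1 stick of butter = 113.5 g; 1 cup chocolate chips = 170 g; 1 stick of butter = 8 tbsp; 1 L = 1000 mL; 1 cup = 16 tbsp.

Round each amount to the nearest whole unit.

chocolate chips: 1082 g; heavy cream: 542 mL; butter: 51 g; buttermilk: 867 g

Scaling factor: 52/24 = 13/6.
chocolate chips: (2 cup + 15 tbsp = 2.9375 cup) × 13/6 × 170 g/cup ≈ 1082 g
heavy cream: 0.25 L × 13/6 × 1000 mL/L ≈ 542 mL
butter: (1 tbsp + 2 tsp = 5/3 tbsp) × 13/6 ÷ 8 tbsp/stick × 113.5 g/stick ≈ 51 g
buttermilk: 400 g × 13/6 ≈ 867 g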